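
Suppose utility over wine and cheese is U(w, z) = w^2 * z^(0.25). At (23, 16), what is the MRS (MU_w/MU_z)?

MU_w = 2·w·z^(0.25) and MU_z = 0.25·w^2·z^(-0.75).
MRS = MU_w/MU_z = (8)·z/w.
At (23, 16): MRS = 128/23.
The indifference curve has slope −128/23 at this bundle.

MRS = 128/23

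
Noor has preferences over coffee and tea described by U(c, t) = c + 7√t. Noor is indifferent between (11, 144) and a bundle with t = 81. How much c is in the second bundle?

c = 32

U(11, 144) = 95.
Set U(c, 81) = 95 and solve.
With t = 81: √81 = 9, so c = 95 − 7·9 = 32.
Check: U(32, 81) = 95.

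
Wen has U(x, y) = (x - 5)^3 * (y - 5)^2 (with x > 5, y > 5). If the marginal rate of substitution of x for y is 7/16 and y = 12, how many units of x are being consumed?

MU_x = 3·(x−5)^2·(y−5)^2, MU_y = 2·(x−5)^3·(y−5).
MRS = (3/2)·(y−5)/(x−5).
Substitute y = 12: MRS = 10.5/(x − 5). Setting this equal to 7/16 gives x − 5 = 10.5/(7/16) = 24, so x = 29.

x = 29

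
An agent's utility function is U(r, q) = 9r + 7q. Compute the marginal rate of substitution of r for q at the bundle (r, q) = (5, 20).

MRS = 9/7

MU_r = 9, MU_q = 7, so MRS = 9/7 at every bundle.
At (5, 20): MRS = 9/7.
The indifference curve has slope −9/7 at this bundle.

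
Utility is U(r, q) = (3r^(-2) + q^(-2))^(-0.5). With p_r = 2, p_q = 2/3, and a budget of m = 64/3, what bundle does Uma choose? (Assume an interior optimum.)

r* = 8, q* = 8

For CES with ρ = -2, MRS = (3/1)·(q/r)^3.
Tangency: set MRS = p_r/p_q = 2/(2/3) = 3.
So (q/r)^3 = 1; taking the cube root, q/r = 1, i.e. q = r.
Substitute into the budget 2·r + (2/3)·q = 64/3: (8/3)·r = 64/3, so r* = 8 and q* = 8.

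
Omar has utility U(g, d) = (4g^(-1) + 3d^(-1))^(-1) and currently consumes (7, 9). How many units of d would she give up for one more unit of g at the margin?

MRS = 108/49

For CES with ρ = -1, MRS = (4/3)·(d/g)^2.
At (7, 9): MRS = 108/49.
The indifference curve has slope −108/49 at this bundle.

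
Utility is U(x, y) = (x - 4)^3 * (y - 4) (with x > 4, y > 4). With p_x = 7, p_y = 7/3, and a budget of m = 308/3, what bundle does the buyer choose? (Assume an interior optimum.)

x* = 11, y* = 11

MU_x = 3·(x−4)^2·(y−4), MU_y = (x−4)^3.
MRS = (3/1)·(y−4)/(x−4).
Tangency: set MRS = p_x/p_y = 7/(7/3) = 3.
So (3/1)·(y − 4)/(x − 4) = 3, i.e. (y − 4) = (x − 4).
Rewrite the budget in excess-of-subsistence terms: 7·(x − 4) + (7/3)·(y − 4) = 308/3 − 7·4 − (7/3)·4 = 196/3.
Substituting, (28/3)·(x − 4) = 196/3, so x − 4 = 7 and x* = 11.
Then y − 4 = 7, so y* = 11.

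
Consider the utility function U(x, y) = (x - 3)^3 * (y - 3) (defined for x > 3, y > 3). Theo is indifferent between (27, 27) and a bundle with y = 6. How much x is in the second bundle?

x = 51

U(27, 27) = 331776.
Set U(x, 6) = 331776 and solve.
With y = 6: (6 − 3) = 3, so (x − 3)^3 = 331776/3 = 110592.
Taking the cube root (with x > 3): x − 3 = 48, so x = 51.
Check: U(51, 6) = 331776.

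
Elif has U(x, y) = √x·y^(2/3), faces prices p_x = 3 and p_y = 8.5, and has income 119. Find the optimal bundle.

MU_x = 0.5·x^(-0.5)·y^(2/3) and MU_y = 2/3·√x·y^(-1/3).
MRS = MU_x/MU_y = (0.75)·y/x.
Tangency: set MRS = p_x/p_y = 3/8.5 = 6/17.
So (0.75)·y/x = 6/17, i.e. y = (8/17)·x.
Substitute into the budget 3·x + 8.5·y = 119: 7·x = 119, so x* = 17.
Then y* = (8/17)·17 = 8.

x* = 17, y* = 8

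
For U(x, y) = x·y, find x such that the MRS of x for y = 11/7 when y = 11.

MU_x = y and MU_y = x.
MRS = MU_x/MU_y = y/x.
Substitute y = 11: MRS = 11/x. Setting 11/x = 11/7 gives x = 11/(11/7) = 7.

x = 7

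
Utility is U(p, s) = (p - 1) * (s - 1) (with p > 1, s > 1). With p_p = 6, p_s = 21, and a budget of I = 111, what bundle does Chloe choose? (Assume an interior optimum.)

MU_p = (s−1), MU_s = (p−1).
MRS = (s−1)/(p−1).
Tangency: set MRS = p_p/p_s = 6/21 = 2/7.
So (s − 1)/(p − 1) = 2/7, i.e. (s − 1) = (2/7)·(p − 1).
Rewrite the budget in excess-of-subsistence terms: 6·(p − 1) + 21·(s − 1) = 111 − 6·1 − 21·1 = 84.
Substituting, 12·(p − 1) = 84, so p − 1 = 7 and p* = 8.
Then s − 1 = (2/7)·7 = 2, so s* = 3.

p* = 8, s* = 3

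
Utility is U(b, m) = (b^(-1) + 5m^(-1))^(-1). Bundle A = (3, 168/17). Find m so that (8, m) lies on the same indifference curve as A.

m = 7

U depends on (b, m) only through S = b^(-1) + 5m^(-1), so equal utility means equal S. At (3, 168/17): S = 47/56.
With b = 8: 8^(-1) = 0.125, so 5m^(-1) = 47/56 − 0.125 = 5/7, i.e. m^(-1) = 1/7.
Hence m = 1/(1/7) = 7.
Check: U(8, 7) = 1.1915.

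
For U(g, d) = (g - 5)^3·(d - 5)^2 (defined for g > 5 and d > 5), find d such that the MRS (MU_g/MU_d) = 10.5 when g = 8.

MU_g = 3·(g−5)^2·(d−5)^2, MU_d = 2·(g−5)^3·(d−5).
MRS = (3/2)·(d−5)/(g−5).
Substitute g = 8: MRS = (d − 5)/2. Setting this equal to 10.5 gives d − 5 = 10.5·2 = 21, so d = 26.

d = 26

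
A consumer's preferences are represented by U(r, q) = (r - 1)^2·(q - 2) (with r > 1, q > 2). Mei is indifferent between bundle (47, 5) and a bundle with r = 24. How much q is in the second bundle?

q = 14

U(47, 5) = 6348.
Set U(24, q) = 6348 and solve.
With r = 24: (24 − 1)^2 = 529, so (q − 2) = 6348/529 = 12.
So q = 2 + 12 = 14.
Check: U(24, 14) = 6348.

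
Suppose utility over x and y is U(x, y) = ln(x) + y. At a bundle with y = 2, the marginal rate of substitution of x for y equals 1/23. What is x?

x = 23

MU_x = 1/x, MU_y = 1.
MRS = 1/x ÷ 1.
MRS depends only on x: 1/x = 1/23 ⇒ x = 1/(1/23) = 23.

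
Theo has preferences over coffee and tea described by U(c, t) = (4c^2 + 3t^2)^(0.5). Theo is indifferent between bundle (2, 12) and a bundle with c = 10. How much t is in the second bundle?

t = 4

U depends on (c, t) only through S = 4c^2 + 3t^2, so equal utility means equal S. At (2, 12): S = 448.
With c = 10: 4·10^2 = 400, so 3t^2 = 448 − 400 = 48, i.e. t^2 = 16.
Hence t = √16 = 4.
Check: U(10, 4) = 21.166.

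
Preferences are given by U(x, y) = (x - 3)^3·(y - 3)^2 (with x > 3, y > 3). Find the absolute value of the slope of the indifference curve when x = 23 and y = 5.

MU_x = 3·(x−3)^2·(y−3)^2, MU_y = 2·(x−3)^3·(y−3).
MRS = (3/2)·(y−3)/(x−3).
At (23, 5): MRS = 0.15.
That is, one extra unit of x is worth 0.15 units of y at the margin.

MRS = 0.15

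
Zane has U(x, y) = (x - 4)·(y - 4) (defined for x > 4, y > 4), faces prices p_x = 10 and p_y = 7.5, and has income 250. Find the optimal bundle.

MU_x = (y−4), MU_y = (x−4).
MRS = (y−4)/(x−4).
Tangency: set MRS = p_x/p_y = 10/7.5 = 4/3.
So (y − 4)/(x − 4) = 4/3, i.e. (y − 4) = (4/3)·(x − 4).
Rewrite the budget in excess-of-subsistence terms: 10·(x − 4) + 7.5·(y − 4) = 250 − 10·4 − 7.5·4 = 180.
Substituting, 20·(x − 4) = 180, so x − 4 = 9 and x* = 13.
Then y − 4 = (4/3)·9 = 12, so y* = 16.

x* = 13, y* = 16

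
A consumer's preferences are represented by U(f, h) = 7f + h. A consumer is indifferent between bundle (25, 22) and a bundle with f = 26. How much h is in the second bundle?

h = 15

U(25, 22) = 197.
Set U(26, h) = 197 and solve.
7·26 + h = 197 ⇒ h = 15 ⇒ h = 15.
Check: U(26, 15) = 197.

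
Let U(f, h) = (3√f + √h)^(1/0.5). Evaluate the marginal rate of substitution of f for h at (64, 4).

For CES with ρ = 0.5, MRS = (3/1)·√(h/f).
At (64, 4): MRS = 0.75.
The indifference curve has slope −0.75 at this bundle.

MRS = 0.75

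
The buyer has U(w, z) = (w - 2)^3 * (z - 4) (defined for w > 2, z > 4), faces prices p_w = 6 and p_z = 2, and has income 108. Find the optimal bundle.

MU_w = 3·(w−2)^2·(z−4), MU_z = (w−2)^3.
MRS = (3/1)·(z−4)/(w−2).
Tangency: set MRS = p_w/p_z = 6/2 = 3.
So (3/1)·(z − 4)/(w − 2) = 3, i.e. (z − 4) = (w − 2).
Rewrite the budget in excess-of-subsistence terms: 6·(w − 2) + 2·(z − 4) = 108 − 6·2 − 2·4 = 88.
Substituting, 8·(w − 2) = 88, so w − 2 = 11 and w* = 13.
Then z − 4 = 11, so z* = 15.

w* = 13, z* = 15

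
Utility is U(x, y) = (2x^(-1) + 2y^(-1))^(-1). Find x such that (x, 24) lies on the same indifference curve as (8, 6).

U depends on (x, y) only through S = 2x^(-1) + 2y^(-1), so equal utility means equal S. At (8, 6): S = 7/12.
With y = 24: 2·24^(-1) = 1/12, so 2x^(-1) = 7/12 − 1/12 = 0.5, i.e. x^(-1) = 0.25.
Hence x = 1/0.25 = 4.
Check: U(4, 24) = 1.7143.

x = 4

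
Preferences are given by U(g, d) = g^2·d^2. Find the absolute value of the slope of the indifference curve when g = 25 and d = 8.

MRS = 8/25

MU_g = 2·g·d^2 and MU_d = 2·g^2·d.
MRS = MU_g/MU_d = d/g.
At (25, 8): MRS = 8/25.
That is, one extra unit of g is worth 8/25 units of d at the margin.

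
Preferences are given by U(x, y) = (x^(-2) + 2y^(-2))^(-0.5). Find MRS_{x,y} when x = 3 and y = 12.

MRS = 32

For CES with ρ = -2, MRS = (1/2)·(y/x)^3.
At (3, 12): MRS = 32.
That is, one extra unit of x is worth 32 units of y at the margin.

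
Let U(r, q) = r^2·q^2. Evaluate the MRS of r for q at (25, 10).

MU_r = 2·r·q^2 and MU_q = 2·r^2·q.
MRS = MU_r/MU_q = q/r.
At (25, 10): MRS = 0.4.
That is, one extra unit of r is worth 0.4 units of q at the margin.

MRS = 0.4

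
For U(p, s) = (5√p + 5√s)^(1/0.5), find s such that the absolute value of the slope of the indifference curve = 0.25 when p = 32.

s = 2

For CES with ρ = 0.5, MRS = √(s/p).
Setting √(s/32) = 0.25 gives s/32 = 1/16 and s = 2.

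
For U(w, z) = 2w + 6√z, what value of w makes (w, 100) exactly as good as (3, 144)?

U(3, 144) = 78.
Set U(w, 100) = 78 and solve.
With z = 100: √100 = 10, so 2w = 78 − 6·10 = 18 and w = 9.
Check: U(9, 100) = 78.

w = 9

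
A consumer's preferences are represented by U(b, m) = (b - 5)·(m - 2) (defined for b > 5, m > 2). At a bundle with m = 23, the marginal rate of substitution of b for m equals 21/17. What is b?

MU_b = (m−2), MU_m = (b−5).
MRS = (m−2)/(b−5).
Substitute m = 23: MRS = 21/(b − 5). Setting this equal to 21/17 gives b − 5 = 21/(21/17) = 17, so b = 22.

b = 22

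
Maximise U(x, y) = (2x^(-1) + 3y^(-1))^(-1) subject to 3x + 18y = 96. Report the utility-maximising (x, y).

For CES with ρ = -1, MRS = (2/3)·(y/x)^2.
Tangency: set MRS = p_x/p_y = 3/18 = 1/6.
So (y/x)^2 = 0.25; taking the square root, y/x = 0.5, i.e. y = 0.5·x.
Substitute into the budget 3·x + 18·y = 96: 12·x = 96, so x* = 8 and y* = 0.5·8 = 4.

x* = 8, y* = 4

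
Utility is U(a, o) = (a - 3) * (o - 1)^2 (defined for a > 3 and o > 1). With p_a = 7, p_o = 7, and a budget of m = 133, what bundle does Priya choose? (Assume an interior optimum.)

a* = 8, o* = 11

MU_a = (o−1)^2, MU_o = 2·(a−3)·(o−1).
MRS = (1/2)·(o−1)/(a−3).
Tangency: set MRS = p_a/p_o = 7/7 = 1.
So (1/2)·(o − 1)/(a − 3) = 1, i.e. (o − 1) = 2·(a − 3).
Rewrite the budget in excess-of-subsistence terms: 7·(a − 3) + 7·(o − 1) = 133 − 7·3 − 7·1 = 105.
Substituting, 21·(a − 3) = 105, so a − 3 = 5 and a* = 8.
Then o − 1 = 2·5 = 10, so o* = 11.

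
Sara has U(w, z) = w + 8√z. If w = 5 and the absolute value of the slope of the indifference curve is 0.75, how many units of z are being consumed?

MU_w = 1, MU_z = 8/(2√z).
MRS = 1 ÷ (8/(2√z)).
MRS depends only on z: 0.25·√z = 0.75 ⇒ √z = 0.75/0.25 = 3 ⇒ z = 9.

z = 9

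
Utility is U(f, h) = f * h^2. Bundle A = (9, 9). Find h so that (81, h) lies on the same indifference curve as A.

h = 3

U(9, 9) = 729.
Set U(81, h) = 729 and solve.
With f = 81: h^2 = 729/81 = 9; taking the square root, h = 3.
Check: U(81, 3) = 729.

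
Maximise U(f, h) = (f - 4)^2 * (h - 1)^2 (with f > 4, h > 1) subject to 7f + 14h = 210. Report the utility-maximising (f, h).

MU_f = 2·(f−4)·(h−1)^2, MU_h = 2·(f−4)^2·(h−1).
MRS = (h−1)/(f−4).
Tangency: set MRS = p_f/p_h = 7/14 = 0.5.
So (h − 1)/(f − 4) = 0.5, i.e. (h − 1) = 0.5·(f − 4).
Rewrite the budget in excess-of-subsistence terms: 7·(f − 4) + 14·(h − 1) = 210 − 7·4 − 14·1 = 168.
Substituting, 14·(f − 4) = 168, so f − 4 = 12 and f* = 16.
Then h − 1 = 0.5·12 = 6, so h* = 7.

f* = 16, h* = 7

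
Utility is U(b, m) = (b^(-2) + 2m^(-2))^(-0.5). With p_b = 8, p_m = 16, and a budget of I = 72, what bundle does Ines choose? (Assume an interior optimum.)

For CES with ρ = -2, MRS = (1/2)·(m/b)^3.
Tangency: set MRS = p_b/p_m = 8/16 = 0.5.
So (m/b)^3 = 1; taking the cube root, m/b = 1, i.e. m = b.
Substitute into the budget 8·b + 16·m = 72: 24·b = 72, so b* = 3 and m* = 3.

b* = 3, m* = 3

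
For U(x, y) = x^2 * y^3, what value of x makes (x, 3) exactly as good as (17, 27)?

U(17, 27) = 5688387.
Set U(x, 3) = 5688387 and solve.
With y = 3: 3^3 = 27, so x^2 = 5688387/27 = 210681; taking the square root, x = 459.
Check: U(459, 3) = 5688387.

x = 459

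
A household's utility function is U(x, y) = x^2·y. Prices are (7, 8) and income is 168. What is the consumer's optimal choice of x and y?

x* = 16, y* = 7

MU_x = 2·x·y and MU_y = x^2.
MRS = MU_x/MU_y = (2/1)·y/x.
Tangency: set MRS = p_x/p_y = 7/8 = 0.875.
So (2/1)·y/x = 0.875, i.e. y = (7/16)·x.
Substitute into the budget 7·x + 8·y = 168: 10.5·x = 168, so x* = 16.
Then y* = (7/16)·16 = 7.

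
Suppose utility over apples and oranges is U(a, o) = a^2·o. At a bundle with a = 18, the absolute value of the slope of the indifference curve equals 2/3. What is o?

MU_a = 2·a·o and MU_o = a^2.
MRS = MU_a/MU_o = (2/1)·o/a.
Substitute a = 18: MRS = o/9. Setting o/9 = 2/3 gives o = (2/3)·9 = 6.

o = 6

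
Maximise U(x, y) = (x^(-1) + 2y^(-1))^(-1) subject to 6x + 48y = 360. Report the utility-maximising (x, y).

x* = 12, y* = 6

For CES with ρ = -1, MRS = (1/2)·(y/x)^2.
Tangency: set MRS = p_x/p_y = 6/48 = 0.125.
So (y/x)^2 = 0.25; taking the square root, y/x = 0.5, i.e. y = 0.5·x.
Substitute into the budget 6·x + 48·y = 360: 30·x = 360, so x* = 12 and y* = 0.5·12 = 6.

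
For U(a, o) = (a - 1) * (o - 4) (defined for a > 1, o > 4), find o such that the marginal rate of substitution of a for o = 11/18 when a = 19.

MU_a = (o−4), MU_o = (a−1).
MRS = (o−4)/(a−1).
Substitute a = 19: MRS = (o − 4)/18. Setting this equal to 11/18 gives o − 4 = (11/18)·18 = 11, so o = 15.

o = 15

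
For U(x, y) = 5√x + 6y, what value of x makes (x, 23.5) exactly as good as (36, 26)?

x = 81

U(36, 26) = 186.
Set U(x, 23.5) = 186 and solve.
With y = 23.5: 5√x = 186 − 6·23.5 = 45, so √x = 9 and x = 81.
Check: U(81, 23.5) = 186.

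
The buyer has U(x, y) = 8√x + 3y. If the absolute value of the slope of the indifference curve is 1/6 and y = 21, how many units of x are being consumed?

x = 64

MU_x = 8/(2√x), MU_y = 3.
MRS = 8/(2√x) ÷ 3.
MRS depends only on x: (4/3)/√x = 1/6 ⇒ √x = (4/3)/(1/6) = 8 ⇒ x = 64.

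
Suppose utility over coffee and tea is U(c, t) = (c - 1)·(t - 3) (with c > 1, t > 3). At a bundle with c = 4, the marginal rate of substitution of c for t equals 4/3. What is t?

MU_c = (t−3), MU_t = (c−1).
MRS = (t−3)/(c−1).
Substitute c = 4: MRS = (t − 3)/3. Setting this equal to 4/3 gives t − 3 = (4/3)·3 = 4, so t = 7.

t = 7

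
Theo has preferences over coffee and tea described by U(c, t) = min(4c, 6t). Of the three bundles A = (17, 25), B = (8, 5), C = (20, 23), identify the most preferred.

Evaluate utility at each bundle:
U(A) = 68.
U(B) = 30.
U(C) = 80.
Highest utility is C, so C ≻ A ≻ B.

Bundle C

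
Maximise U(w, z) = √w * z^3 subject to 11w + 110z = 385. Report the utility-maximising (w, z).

w* = 5, z* = 3

MU_w = 0.5·w^(-0.5)·z^3 and MU_z = 3·√w·z^2.
MRS = MU_w/MU_z = (1/6)·z/w.
Tangency: set MRS = p_w/p_z = 11/110 = 0.1.
So (1/6)·z/w = 0.1, i.e. z = 0.6·w.
Substitute into the budget 11·w + 110·z = 385: 77·w = 385, so w* = 5.
Then z* = 0.6·5 = 3.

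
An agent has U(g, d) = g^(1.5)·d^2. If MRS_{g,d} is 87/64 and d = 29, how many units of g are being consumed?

MU_g = 1.5·√g·d^2 and MU_d = 2·g^(1.5)·d.
MRS = MU_g/MU_d = (0.75)·d/g.
Substitute d = 29: MRS = 21.75/g. Setting 21.75/g = 87/64 gives g = 21.75/(87/64) = 16.

g = 16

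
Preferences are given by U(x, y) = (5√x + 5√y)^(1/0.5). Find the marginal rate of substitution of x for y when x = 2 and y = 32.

MRS = 4

For CES with ρ = 0.5, MRS = √(y/x).
At (2, 32): MRS = 4.
So at (2, 32) the consumer would give up 4 units of y for one more unit of x.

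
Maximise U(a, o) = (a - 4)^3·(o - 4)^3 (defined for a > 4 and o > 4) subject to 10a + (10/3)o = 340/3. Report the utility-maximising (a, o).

MU_a = 3·(a−4)^2·(o−4)^3, MU_o = 3·(a−4)^3·(o−4)^2.
MRS = (o−4)/(a−4).
Tangency: set MRS = p_a/p_o = 10/(10/3) = 3.
So (o − 4)/(a − 4) = 3, i.e. (o − 4) = 3·(a − 4).
Rewrite the budget in excess-of-subsistence terms: 10·(a − 4) + (10/3)·(o − 4) = 340/3 − 10·4 − (10/3)·4 = 60.
Substituting, 20·(a − 4) = 60, so a − 4 = 3 and a* = 7.
Then o − 4 = 3·3 = 9, so o* = 13.

a* = 7, o* = 13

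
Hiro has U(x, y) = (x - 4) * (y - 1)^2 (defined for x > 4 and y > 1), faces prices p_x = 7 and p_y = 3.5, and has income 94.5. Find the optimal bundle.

MU_x = (y−1)^2, MU_y = 2·(x−4)·(y−1).
MRS = (1/2)·(y−1)/(x−4).
Tangency: set MRS = p_x/p_y = 7/3.5 = 2.
So (1/2)·(y − 1)/(x − 4) = 2, i.e. (y − 1) = 4·(x − 4).
Rewrite the budget in excess-of-subsistence terms: 7·(x − 4) + 3.5·(y − 1) = 94.5 − 7·4 − 3.5·1 = 63.
Substituting, 21·(x − 4) = 63, so x − 4 = 3 and x* = 7.
Then y − 1 = 4·3 = 12, so y* = 13.

x* = 7, y* = 13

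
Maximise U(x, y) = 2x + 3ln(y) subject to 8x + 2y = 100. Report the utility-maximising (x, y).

x* = 11, y* = 6

MU_x = 2, MU_y = 3/y.
MRS = 2 ÷ (3/y).
Tangency: set MRS = p_x/p_y = 8/2 = 4.
MRS depends only on y: (2/3)·y = 4 ⇒ y* = 4/(2/3) = 6.
From the budget, 8·x = 100 − 2·6 = 88, so x* = 11.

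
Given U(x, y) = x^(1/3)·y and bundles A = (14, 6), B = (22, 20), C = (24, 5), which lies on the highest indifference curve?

Evaluate utility at each bundle:
U(A) = 14.461.
U(B) = 56.041.
U(C) = 14.422.
Highest utility is B, so B ≻ A ≻ C.

Bundle B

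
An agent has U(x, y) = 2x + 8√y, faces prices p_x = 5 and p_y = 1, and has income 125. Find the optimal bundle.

MU_x = 2, MU_y = 8/(2√y).
MRS = 2 ÷ (8/(2√y)).
Tangency: set MRS = p_x/p_y = 5/1 = 5.
MRS depends only on y: 0.5·√y = 5 ⇒ √y = 5/0.5 = 10 ⇒ y* = 100.
From the budget, 5·x = 125 − 1·100 = 25, so x* = 5.

x* = 5, y* = 100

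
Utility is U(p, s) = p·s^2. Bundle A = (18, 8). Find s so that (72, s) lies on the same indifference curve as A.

s = 4

U(18, 8) = 1152.
Set U(72, s) = 1152 and solve.
With p = 72: s^2 = 1152/72 = 16; taking the square root, s = 4.
Check: U(72, 4) = 1152.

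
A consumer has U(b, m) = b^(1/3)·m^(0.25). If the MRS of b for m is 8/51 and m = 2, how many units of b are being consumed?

MU_b = 1/3·b^(-2/3)·m^(0.25) and MU_m = 0.25·b^(1/3)·m^(-0.75).
MRS = MU_b/MU_m = (4/3)·m/b.
Substitute m = 2: MRS = (8/3)/b. Setting (8/3)/b = 8/51 gives b = (8/3)/(8/51) = 17.

b = 17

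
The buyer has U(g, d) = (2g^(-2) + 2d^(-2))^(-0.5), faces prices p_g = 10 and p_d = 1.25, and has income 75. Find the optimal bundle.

g* = 6, d* = 12

For CES with ρ = -2, MRS = (d/g)^3.
Tangency: set MRS = p_g/p_d = 10/1.25 = 8.
So (d/g)^3 = 8; taking the cube root, d/g = 2, i.e. d = 2·g.
Substitute into the budget 10·g + 1.25·d = 75: 12.5·g = 75, so g* = 6 and d* = 2·6 = 12.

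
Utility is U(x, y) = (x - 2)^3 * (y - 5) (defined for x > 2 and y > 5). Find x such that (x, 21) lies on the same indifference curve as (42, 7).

U(42, 7) = 128000.
Set U(x, 21) = 128000 and solve.
With y = 21: (21 − 5) = 16, so (x − 2)^3 = 128000/16 = 8000.
Taking the cube root (with x > 2): x − 2 = 20, so x = 22.
Check: U(22, 21) = 128000.

x = 22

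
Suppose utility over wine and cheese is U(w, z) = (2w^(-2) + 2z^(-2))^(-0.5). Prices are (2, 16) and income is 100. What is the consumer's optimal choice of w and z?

w* = 10, z* = 5

For CES with ρ = -2, MRS = (z/w)^3.
Tangency: set MRS = p_w/p_z = 2/16 = 0.125.
So (z/w)^3 = 0.125; taking the cube root, z/w = 0.5, i.e. z = 0.5·w.
Substitute into the budget 2·w + 16·z = 100: 10·w = 100, so w* = 10 and z* = 0.5·10 = 5.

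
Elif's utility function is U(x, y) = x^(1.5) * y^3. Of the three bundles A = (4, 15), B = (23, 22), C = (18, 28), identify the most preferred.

Bundle C

Evaluate utility at each bundle:
U(A) = 27000.000.
U(B) = 1174518.323.
U(C) = 1676420.071.
Highest utility is C, so C ≻ B ≻ A.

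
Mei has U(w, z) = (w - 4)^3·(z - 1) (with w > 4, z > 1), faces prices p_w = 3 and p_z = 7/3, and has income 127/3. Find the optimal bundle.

w* = 11, z* = 4

MU_w = 3·(w−4)^2·(z−1), MU_z = (w−4)^3.
MRS = (3/1)·(z−1)/(w−4).
Tangency: set MRS = p_w/p_z = 3/(7/3) = 9/7.
So (3/1)·(z − 1)/(w − 4) = 9/7, i.e. (z − 1) = (3/7)·(w − 4).
Rewrite the budget in excess-of-subsistence terms: 3·(w − 4) + (7/3)·(z − 1) = 127/3 − 3·4 − (7/3)·1 = 28.
Substituting, 4·(w − 4) = 28, so w − 4 = 7 and w* = 11.
Then z − 1 = (3/7)·7 = 3, so z* = 4.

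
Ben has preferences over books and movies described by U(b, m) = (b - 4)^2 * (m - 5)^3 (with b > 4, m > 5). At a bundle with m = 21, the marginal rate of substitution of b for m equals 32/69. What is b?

b = 27

MU_b = 2·(b−4)·(m−5)^3, MU_m = 3·(b−4)^2·(m−5)^2.
MRS = (2/3)·(m−5)/(b−4).
Substitute m = 21: MRS = (32/3)/(b − 4). Setting this equal to 32/69 gives b − 4 = (32/3)/(32/69) = 23, so b = 27.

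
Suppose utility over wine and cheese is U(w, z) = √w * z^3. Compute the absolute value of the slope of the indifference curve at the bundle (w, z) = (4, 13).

MU_w = 0.5·w^(-0.5)·z^3 and MU_z = 3·√w·z^2.
MRS = MU_w/MU_z = (1/6)·z/w.
At (4, 13): MRS = 13/24.
That is, one extra unit of w is worth 13/24 units of z at the margin.

MRS = 13/24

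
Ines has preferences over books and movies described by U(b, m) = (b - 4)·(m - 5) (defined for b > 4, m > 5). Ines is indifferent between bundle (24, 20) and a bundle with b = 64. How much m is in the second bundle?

U(24, 20) = 300.
Set U(64, m) = 300 and solve.
With b = 64: (64 − 4) = 60, so (m − 5) = 300/60 = 5.
So m = 5 + 5 = 10.
Check: U(64, 10) = 300.

m = 10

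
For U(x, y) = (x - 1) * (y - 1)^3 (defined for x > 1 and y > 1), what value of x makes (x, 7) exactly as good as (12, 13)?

U(12, 13) = 19008.
Set U(x, 7) = 19008 and solve.
With y = 7: (7 − 1)^3 = 216, so (x − 1) = 19008/216 = 88.
So x = 1 + 88 = 89.
Check: U(89, 7) = 19008.

x = 89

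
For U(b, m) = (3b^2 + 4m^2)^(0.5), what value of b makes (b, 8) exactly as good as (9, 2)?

b = 1

U depends on (b, m) only through S = 3b^2 + 4m^2, so equal utility means equal S. At (9, 2): S = 259.
With m = 8: 4·8^2 = 256, so 3b^2 = 259 − 256 = 3, i.e. b^2 = 1.
Hence b = √1 = 1.
Check: U(1, 8) = 16.0935.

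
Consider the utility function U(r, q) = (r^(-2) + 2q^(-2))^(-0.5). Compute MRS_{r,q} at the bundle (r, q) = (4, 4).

For CES with ρ = -2, MRS = (1/2)·(q/r)^3.
At (4, 4): MRS = 0.5.
The indifference curve has slope −0.5 at this bundle.

MRS = 0.5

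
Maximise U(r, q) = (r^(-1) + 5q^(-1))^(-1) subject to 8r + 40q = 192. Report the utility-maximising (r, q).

For CES with ρ = -1, MRS = (1/5)·(q/r)^2.
Tangency: set MRS = p_r/p_q = 8/40 = 0.2.
So (q/r)^2 = 1; taking the square root, q/r = 1, i.e. q = r.
Substitute into the budget 8·r + 40·q = 192: 48·r = 192, so r* = 4 and q* = 4.

r* = 4, q* = 4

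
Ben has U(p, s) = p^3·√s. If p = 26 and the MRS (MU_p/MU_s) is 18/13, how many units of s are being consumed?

MU_p = 3·p^2·√s and MU_s = 0.5·p^3·s^(-0.5).
MRS = MU_p/MU_s = (6)·s/p.
Substitute p = 26: MRS = s/(13/3). Setting s/(13/3) = 18/13 gives s = (18/13)·(13/3) = 6.

s = 6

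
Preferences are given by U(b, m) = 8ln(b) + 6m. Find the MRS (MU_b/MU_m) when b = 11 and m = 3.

MRS = 4/33

MU_b = 8/b, MU_m = 6.
MRS = 8/b ÷ 6.
At (11, 3): MRS = 4/33.
So at (11, 3) the consumer would give up 4/33 units of m for one more unit of b.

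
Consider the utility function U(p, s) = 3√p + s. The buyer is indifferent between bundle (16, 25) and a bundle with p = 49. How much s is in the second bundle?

s = 16

U(16, 25) = 37.
Set U(49, s) = 37 and solve.
With p = 49: √49 = 7, so s = 37 − 3·7 = 16.
Check: U(49, 16) = 37.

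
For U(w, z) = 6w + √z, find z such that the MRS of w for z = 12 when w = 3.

z = 1

MU_w = 6, MU_z = 1/(2√z).
MRS = 6 ÷ (1/(2√z)).
MRS depends only on z: 12·√z = 12 ⇒ √z = 12/12 = 1 ⇒ z = 1.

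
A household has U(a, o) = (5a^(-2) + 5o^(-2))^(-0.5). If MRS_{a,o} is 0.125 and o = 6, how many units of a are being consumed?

a = 12

For CES with ρ = -2, MRS = (o/a)^3.
Setting (6/a)^3 = 0.125 gives 6/a = 0.5 and a = 12.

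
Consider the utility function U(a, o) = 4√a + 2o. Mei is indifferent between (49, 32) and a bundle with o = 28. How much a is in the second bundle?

U(49, 32) = 92.
Set U(a, 28) = 92 and solve.
With o = 28: 4√a = 92 − 2·28 = 36, so √a = 9 and a = 81.
Check: U(81, 28) = 92.

a = 81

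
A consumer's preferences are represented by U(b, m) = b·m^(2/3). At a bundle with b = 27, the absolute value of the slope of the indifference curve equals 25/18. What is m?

m = 25

MU_b = m^(2/3) and MU_m = 2/3·b·m^(-1/3).
MRS = MU_b/MU_m = (1.5)·m/b.
Substitute b = 27: MRS = m/18. Setting m/18 = 25/18 gives m = (25/18)·18 = 25.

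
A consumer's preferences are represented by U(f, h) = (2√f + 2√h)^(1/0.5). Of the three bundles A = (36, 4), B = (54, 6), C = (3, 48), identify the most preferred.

Evaluate utility at each bundle:
U(A) = 256.000.
U(B) = 384.000.
U(C) = 300.000.
Highest utility is B, so B ≻ C ≻ A.

Bundle B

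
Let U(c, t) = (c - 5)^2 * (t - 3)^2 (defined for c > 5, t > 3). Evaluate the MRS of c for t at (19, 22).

MU_c = 2·(c−5)·(t−3)^2, MU_t = 2·(c−5)^2·(t−3).
MRS = (t−3)/(c−5).
At (19, 22): MRS = 19/14.
The indifference curve has slope −19/14 at this bundle.

MRS = 19/14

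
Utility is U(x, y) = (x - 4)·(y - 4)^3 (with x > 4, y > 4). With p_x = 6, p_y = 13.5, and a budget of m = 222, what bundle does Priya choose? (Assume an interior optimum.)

MU_x = (y−4)^3, MU_y = 3·(x−4)·(y−4)^2.
MRS = (1/3)·(y−4)/(x−4).
Tangency: set MRS = p_x/p_y = 6/13.5 = 4/9.
So (1/3)·(y − 4)/(x − 4) = 4/9, i.e. (y − 4) = (4/3)·(x − 4).
Rewrite the budget in excess-of-subsistence terms: 6·(x − 4) + 13.5·(y − 4) = 222 − 6·4 − 13.5·4 = 144.
Substituting, 24·(x − 4) = 144, so x − 4 = 6 and x* = 10.
Then y − 4 = (4/3)·6 = 8, so y* = 12.

x* = 10, y* = 12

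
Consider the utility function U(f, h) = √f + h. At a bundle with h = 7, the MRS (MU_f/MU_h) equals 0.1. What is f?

MU_f = 1/(2√f), MU_h = 1.
MRS = 1/(2√f) ÷ 1.
MRS depends only on f: 0.5/√f = 0.1 ⇒ √f = 0.5/0.1 = 5 ⇒ f = 25.

f = 25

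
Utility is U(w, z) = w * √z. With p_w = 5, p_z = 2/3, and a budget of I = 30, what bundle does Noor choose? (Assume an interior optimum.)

MU_w = √z and MU_z = 0.5·w·z^(-0.5).
MRS = MU_w/MU_z = (2)·z/w.
Tangency: set MRS = p_w/p_z = 5/(2/3) = 7.5.
So (2)·z/w = 7.5, i.e. z = 3.75·w.
Substitute into the budget 5·w + (2/3)·z = 30: 7.5·w = 30, so w* = 4.
Then z* = 3.75·4 = 15.

w* = 4, z* = 15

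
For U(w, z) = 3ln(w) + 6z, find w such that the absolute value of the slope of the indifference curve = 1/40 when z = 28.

MU_w = 3/w, MU_z = 6.
MRS = 3/w ÷ 6.
MRS depends only on w: 0.5/w = 1/40 ⇒ w = 0.5/(1/40) = 20.

w = 20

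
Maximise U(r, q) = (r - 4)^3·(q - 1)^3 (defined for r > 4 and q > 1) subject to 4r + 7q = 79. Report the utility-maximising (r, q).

MU_r = 3·(r−4)^2·(q−1)^3, MU_q = 3·(r−4)^3·(q−1)^2.
MRS = (q−1)/(r−4).
Tangency: set MRS = p_r/p_q = 4/7.
So (q − 1)/(r − 4) = 4/7, i.e. (q − 1) = (4/7)·(r − 4).
Rewrite the budget in excess-of-subsistence terms: 4·(r − 4) + 7·(q − 1) = 79 − 4·4 − 7·1 = 56.
Substituting, 8·(r − 4) = 56, so r − 4 = 7 and r* = 11.
Then q − 1 = (4/7)·7 = 4, so q* = 5.

r* = 11, q* = 5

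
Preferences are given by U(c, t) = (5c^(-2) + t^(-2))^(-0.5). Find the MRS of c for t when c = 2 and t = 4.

For CES with ρ = -2, MRS = (5/1)·(t/c)^3.
At (2, 4): MRS = 40.
So at (2, 4) the consumer would give up 40 units of t for one more unit of c.

MRS = 40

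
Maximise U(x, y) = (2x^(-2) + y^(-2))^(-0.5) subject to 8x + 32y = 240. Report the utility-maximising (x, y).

For CES with ρ = -2, MRS = (2/1)·(y/x)^3.
Tangency: set MRS = p_x/p_y = 8/32 = 0.25.
So (y/x)^3 = 0.125; taking the cube root, y/x = 0.5, i.e. y = 0.5·x.
Substitute into the budget 8·x + 32·y = 240: 24·x = 240, so x* = 10 and y* = 0.5·10 = 5.

x* = 10, y* = 5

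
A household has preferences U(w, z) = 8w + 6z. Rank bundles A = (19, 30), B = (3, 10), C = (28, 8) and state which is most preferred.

Evaluate utility at each bundle:
U(A) = 332.
U(B) = 84.
U(C) = 272.
Highest utility is A, so A ≻ C ≻ B.

Bundle A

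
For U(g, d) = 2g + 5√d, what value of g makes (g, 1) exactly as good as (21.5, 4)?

U(21.5, 4) = 53.
Set U(g, 1) = 53 and solve.
With d = 1: √1 = 1, so 2g = 53 − 5·1 = 48 and g = 24.
Check: U(24, 1) = 53.

g = 24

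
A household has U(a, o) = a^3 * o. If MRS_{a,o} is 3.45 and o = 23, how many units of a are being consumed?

MU_a = 3·a^2·o and MU_o = a^3.
MRS = MU_a/MU_o = (3/1)·o/a.
Substitute o = 23: MRS = 69/a. Setting 69/a = 3.45 gives a = 69/3.45 = 20.

a = 20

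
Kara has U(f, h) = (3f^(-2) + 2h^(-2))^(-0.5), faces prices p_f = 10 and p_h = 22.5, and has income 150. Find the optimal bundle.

f* = 6, h* = 4

For CES with ρ = -2, MRS = (3/2)·(h/f)^3.
Tangency: set MRS = p_f/p_h = 10/22.5 = 4/9.
So (h/f)^3 = 8/27; taking the cube root, h/f = 2/3, i.e. h = (2/3)·f.
Substitute into the budget 10·f + 22.5·h = 150: 25·f = 150, so f* = 6 and h* = (2/3)·6 = 4.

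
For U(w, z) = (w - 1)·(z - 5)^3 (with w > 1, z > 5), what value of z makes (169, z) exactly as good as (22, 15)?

z = 10

U(22, 15) = 21000.
Set U(169, z) = 21000 and solve.
With w = 169: (169 − 1) = 168, so (z − 5)^3 = 21000/168 = 125.
Taking the cube root (with z > 5): z − 5 = 5, so z = 10.
Check: U(169, 10) = 21000.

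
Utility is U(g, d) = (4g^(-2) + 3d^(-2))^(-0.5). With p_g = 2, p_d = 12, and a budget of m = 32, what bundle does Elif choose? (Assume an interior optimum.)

For CES with ρ = -2, MRS = (4/3)·(d/g)^3.
Tangency: set MRS = p_g/p_d = 2/12 = 1/6.
So (d/g)^3 = 0.125; taking the cube root, d/g = 0.5, i.e. d = 0.5·g.
Substitute into the budget 2·g + 12·d = 32: 8·g = 32, so g* = 4 and d* = 0.5·4 = 2.

g* = 4, d* = 2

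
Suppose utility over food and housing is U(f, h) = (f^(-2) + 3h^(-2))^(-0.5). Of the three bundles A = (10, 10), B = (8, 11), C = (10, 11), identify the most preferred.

Evaluate utility at each bundle:
U(A) = 5.000.
U(B) = 4.974.
U(C) = 5.361.
Highest utility is C, so C ≻ A ≻ B.

Bundle C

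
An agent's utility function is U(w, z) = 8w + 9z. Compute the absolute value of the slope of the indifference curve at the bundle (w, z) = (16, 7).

MU_w = 8, MU_z = 9, so MRS = 8/9 at every bundle.
At (16, 7): MRS = 8/9.
So at (16, 7) the consumer would give up 8/9 units of z for one more unit of w.

MRS = 8/9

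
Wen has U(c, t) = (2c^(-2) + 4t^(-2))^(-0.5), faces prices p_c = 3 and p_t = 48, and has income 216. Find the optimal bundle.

c* = 8, t* = 4

For CES with ρ = -2, MRS = (2/4)·(t/c)^3.
Tangency: set MRS = p_c/p_t = 3/48 = 1/16.
So (t/c)^3 = 0.125; taking the cube root, t/c = 0.5, i.e. t = 0.5·c.
Substitute into the budget 3·c + 48·t = 216: 27·c = 216, so c* = 8 and t* = 0.5·8 = 4.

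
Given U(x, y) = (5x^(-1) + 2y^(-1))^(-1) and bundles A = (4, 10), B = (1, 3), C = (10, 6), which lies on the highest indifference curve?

Evaluate utility at each bundle:
U(A) = 0.690.
U(B) = 0.176.
U(C) = 1.200.
Highest utility is C, so C ≻ A ≻ B.

Bundle C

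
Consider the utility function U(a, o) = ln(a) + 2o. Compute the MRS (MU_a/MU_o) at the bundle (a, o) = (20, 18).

MRS = 1/40

MU_a = 1/a, MU_o = 2.
MRS = 1/a ÷ 2.
At (20, 18): MRS = 1/40.
The indifference curve has slope −1/40 at this bundle.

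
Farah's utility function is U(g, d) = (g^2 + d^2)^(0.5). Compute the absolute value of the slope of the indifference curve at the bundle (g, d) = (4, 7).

For CES with ρ = 2, MRS = (d/g)^(-1).
At (4, 7): MRS = 4/7.
So at (4, 7) the consumer would give up 4/7 units of d for one more unit of g.

MRS = 4/7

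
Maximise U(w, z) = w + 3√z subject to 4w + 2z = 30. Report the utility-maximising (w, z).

w* = 3, z* = 9

MU_w = 1, MU_z = 3/(2√z).
MRS = 1 ÷ (3/(2√z)).
Tangency: set MRS = p_w/p_z = 4/2 = 2.
MRS depends only on z: (2/3)·√z = 2 ⇒ √z = 2/(2/3) = 3 ⇒ z* = 9.
From the budget, 4·w = 30 − 2·9 = 12, so w* = 3.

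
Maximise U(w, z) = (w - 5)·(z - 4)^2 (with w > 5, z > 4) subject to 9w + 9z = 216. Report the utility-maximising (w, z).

w* = 10, z* = 14

MU_w = (z−4)^2, MU_z = 2·(w−5)·(z−4).
MRS = (1/2)·(z−4)/(w−5).
Tangency: set MRS = p_w/p_z = 9/9 = 1.
So (1/2)·(z − 4)/(w − 5) = 1, i.e. (z − 4) = 2·(w − 5).
Rewrite the budget in excess-of-subsistence terms: 9·(w − 5) + 9·(z − 4) = 216 − 9·5 − 9·4 = 135.
Substituting, 27·(w − 5) = 135, so w − 5 = 5 and w* = 10.
Then z − 4 = 2·5 = 10, so z* = 14.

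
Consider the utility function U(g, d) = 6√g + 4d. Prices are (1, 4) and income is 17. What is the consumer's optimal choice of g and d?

MU_g = 6/(2√g), MU_d = 4.
MRS = 6/(2√g) ÷ 4.
Tangency: set MRS = p_g/p_d = 1/4 = 0.25.
MRS depends only on g: 0.75/√g = 0.25 ⇒ √g = 0.75/0.25 = 3 ⇒ g* = 9.
From the budget, 4·d = 17 − 1·9 = 8, so d* = 2.

g* = 9, d* = 2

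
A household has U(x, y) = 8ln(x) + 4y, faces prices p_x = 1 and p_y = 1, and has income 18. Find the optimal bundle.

MU_x = 8/x, MU_y = 4.
MRS = 8/x ÷ 4.
Tangency: set MRS = p_x/p_y = 1/1 = 1.
MRS depends only on x: 2/x = 1 ⇒ x* = 2/1 = 2.
From the budget, 1·y = 18 − 1·2 = 16, so y* = 16.

x* = 2, y* = 16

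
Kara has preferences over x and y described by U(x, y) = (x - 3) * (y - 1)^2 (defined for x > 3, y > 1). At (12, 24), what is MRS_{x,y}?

MRS = 23/18

MU_x = (y−1)^2, MU_y = 2·(x−3)·(y−1).
MRS = (1/2)·(y−1)/(x−3).
At (12, 24): MRS = 23/18.
The indifference curve has slope −23/18 at this bundle.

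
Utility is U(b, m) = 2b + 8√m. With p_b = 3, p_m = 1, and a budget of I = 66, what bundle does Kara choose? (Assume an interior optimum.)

MU_b = 2, MU_m = 8/(2√m).
MRS = 2 ÷ (8/(2√m)).
Tangency: set MRS = p_b/p_m = 3/1 = 3.
MRS depends only on m: 0.5·√m = 3 ⇒ √m = 3/0.5 = 6 ⇒ m* = 36.
From the budget, 3·b = 66 − 1·36 = 30, so b* = 10.

b* = 10, m* = 36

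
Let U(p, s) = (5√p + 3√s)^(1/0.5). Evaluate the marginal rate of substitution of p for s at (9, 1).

MRS = 5/9

For CES with ρ = 0.5, MRS = (5/3)·√(s/p).
At (9, 1): MRS = 5/9.
That is, one extra unit of p is worth 5/9 units of s at the margin.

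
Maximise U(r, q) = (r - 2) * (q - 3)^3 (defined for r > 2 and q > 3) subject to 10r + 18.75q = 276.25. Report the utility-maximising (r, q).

r* = 7, q* = 11

MU_r = (q−3)^3, MU_q = 3·(r−2)·(q−3)^2.
MRS = (1/3)·(q−3)/(r−2).
Tangency: set MRS = p_r/p_q = 10/18.75 = 8/15.
So (1/3)·(q − 3)/(r − 2) = 8/15, i.e. (q − 3) = 1.6·(r − 2).
Rewrite the budget in excess-of-subsistence terms: 10·(r − 2) + 18.75·(q − 3) = 276.25 − 10·2 − 18.75·3 = 200.
Substituting, 40·(r − 2) = 200, so r − 2 = 5 and r* = 7.
Then q − 3 = 1.6·5 = 8, so q* = 11.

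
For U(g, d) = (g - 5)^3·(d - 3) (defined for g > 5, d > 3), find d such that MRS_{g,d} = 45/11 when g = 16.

d = 18

MU_g = 3·(g−5)^2·(d−3), MU_d = (g−5)^3.
MRS = (3/1)·(d−3)/(g−5).
Substitute g = 16: MRS = (d − 3)/(11/3). Setting this equal to 45/11 gives d − 3 = (45/11)·(11/3) = 15, so d = 18.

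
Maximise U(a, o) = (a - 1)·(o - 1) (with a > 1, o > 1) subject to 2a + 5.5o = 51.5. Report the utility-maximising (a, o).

a* = 12, o* = 5

MU_a = (o−1), MU_o = (a−1).
MRS = (o−1)/(a−1).
Tangency: set MRS = p_a/p_o = 2/5.5 = 4/11.
So (o − 1)/(a − 1) = 4/11, i.e. (o − 1) = (4/11)·(a − 1).
Rewrite the budget in excess-of-subsistence terms: 2·(a − 1) + 5.5·(o − 1) = 51.5 − 2·1 − 5.5·1 = 44.
Substituting, 4·(a − 1) = 44, so a − 1 = 11 and a* = 12.
Then o − 1 = (4/11)·11 = 4, so o* = 5.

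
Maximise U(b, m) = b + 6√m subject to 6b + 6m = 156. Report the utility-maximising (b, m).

b* = 17, m* = 9

MU_b = 1, MU_m = 6/(2√m).
MRS = 1 ÷ (6/(2√m)).
Tangency: set MRS = p_b/p_m = 6/6 = 1.
MRS depends only on m: (1/3)·√m = 1 ⇒ √m = 1/(1/3) = 3 ⇒ m* = 9.
From the budget, 6·b = 156 − 6·9 = 102, so b* = 17.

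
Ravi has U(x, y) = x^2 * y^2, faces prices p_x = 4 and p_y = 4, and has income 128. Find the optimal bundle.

x* = 16, y* = 16

MU_x = 2·x·y^2 and MU_y = 2·x^2·y.
MRS = MU_x/MU_y = y/x.
Tangency: set MRS = p_x/p_y = 4/4 = 1.
So y/x = 1, i.e. y = x.
Substitute into the budget 4·x + 4·y = 128: 8·x = 128, so x* = 16.
Then y* = 16.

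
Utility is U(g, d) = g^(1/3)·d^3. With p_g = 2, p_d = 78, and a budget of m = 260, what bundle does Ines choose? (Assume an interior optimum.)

MU_g = 1/3·g^(-2/3)·d^3 and MU_d = 3·g^(1/3)·d^2.
MRS = MU_g/MU_d = (1/9)·d/g.
Tangency: set MRS = p_g/p_d = 2/78 = 1/39.
So (1/9)·d/g = 1/39, i.e. d = (3/13)·g.
Substitute into the budget 2·g + 78·d = 260: 20·g = 260, so g* = 13.
Then d* = (3/13)·13 = 3.

g* = 13, d* = 3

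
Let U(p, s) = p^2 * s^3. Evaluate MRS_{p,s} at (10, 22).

MRS = 22/15

MU_p = 2·p·s^3 and MU_s = 3·p^2·s^2.
MRS = MU_p/MU_s = (2/3)·s/p.
At (10, 22): MRS = 22/15.
That is, one extra unit of p is worth 22/15 units of s at the margin.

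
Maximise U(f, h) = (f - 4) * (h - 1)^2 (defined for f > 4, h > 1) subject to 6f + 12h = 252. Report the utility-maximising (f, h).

MU_f = (h−1)^2, MU_h = 2·(f−4)·(h−1).
MRS = (1/2)·(h−1)/(f−4).
Tangency: set MRS = p_f/p_h = 6/12 = 0.5.
So (1/2)·(h − 1)/(f − 4) = 0.5, i.e. (h − 1) = (f − 4).
Rewrite the budget in excess-of-subsistence terms: 6·(f − 4) + 12·(h − 1) = 252 − 6·4 − 12·1 = 216.
Substituting, 18·(f − 4) = 216, so f − 4 = 12 and f* = 16.
Then h − 1 = 12, so h* = 13.

f* = 16, h* = 13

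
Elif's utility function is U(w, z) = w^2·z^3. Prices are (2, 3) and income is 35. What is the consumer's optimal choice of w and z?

MU_w = 2·w·z^3 and MU_z = 3·w^2·z^2.
MRS = MU_w/MU_z = (2/3)·z/w.
Tangency: set MRS = p_w/p_z = 2/3.
So (2/3)·z/w = 2/3, i.e. z = w.
Substitute into the budget 2·w + 3·z = 35: 5·w = 35, so w* = 7.
Then z* = 7.

w* = 7, z* = 7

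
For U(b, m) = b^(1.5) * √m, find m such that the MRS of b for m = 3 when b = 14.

MU_b = 1.5·√b·√m and MU_m = 0.5·b^(1.5)·m^(-0.5).
MRS = MU_b/MU_m = (3)·m/b.
Substitute b = 14: MRS = m/(14/3). Setting m/(14/3) = 3 gives m = 3·(14/3) = 14.

m = 14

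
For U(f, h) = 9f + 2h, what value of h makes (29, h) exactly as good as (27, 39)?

h = 30

U(27, 39) = 321.
Set U(29, h) = 321 and solve.
9·29 + 2h = 321 ⇒ 2h = 60 ⇒ h = 30.
Check: U(29, 30) = 321.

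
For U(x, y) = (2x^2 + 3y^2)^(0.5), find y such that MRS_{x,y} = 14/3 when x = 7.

For CES with ρ = 2, MRS = (2/3)·(y/x)^(-1).
Setting (2/3)·(y/7)^(-1) = 14/3 gives (y/7)^(-1) = 7, so y/7 = 1/7 and y = 1.

y = 1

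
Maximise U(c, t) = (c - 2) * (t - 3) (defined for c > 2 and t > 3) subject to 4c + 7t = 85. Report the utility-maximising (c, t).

MU_c = (t−3), MU_t = (c−2).
MRS = (t−3)/(c−2).
Tangency: set MRS = p_c/p_t = 4/7.
So (t − 3)/(c − 2) = 4/7, i.e. (t − 3) = (4/7)·(c − 2).
Rewrite the budget in excess-of-subsistence terms: 4·(c − 2) + 7·(t − 3) = 85 − 4·2 − 7·3 = 56.
Substituting, 8·(c − 2) = 56, so c − 2 = 7 and c* = 9.
Then t − 3 = (4/7)·7 = 4, so t* = 7.

c* = 9, t* = 7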